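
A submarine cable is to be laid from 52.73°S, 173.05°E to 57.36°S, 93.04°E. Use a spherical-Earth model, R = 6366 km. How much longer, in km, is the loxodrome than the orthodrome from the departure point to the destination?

Great circle: cos σ = sin φ₁ sin φ₂ + cos φ₁ cos φ₂ cos Δλ,  σ = 0.7572 rad → d_gc = 4820.2 km
Rhumb line: Δψ = -0.1412, q = Δφ/Δψ = 0.5721, d_rh = R√(Δφ²+q²Δλ²) = 5112.1 km
Excess = 5112.1 − 4820.2 = 291.9 ≈ 292 km

292 km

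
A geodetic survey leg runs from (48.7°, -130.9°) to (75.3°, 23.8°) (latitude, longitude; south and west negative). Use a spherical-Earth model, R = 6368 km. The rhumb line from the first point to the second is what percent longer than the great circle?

Great circle: σ = 0.9579 rad → d_gc = Rσ = 6099.8 km
Rhumb: Δφ = +0.4643, Δλ = +2.7000, Δψ = +1.0722, q = Δφ/Δψ = 0.4330 → d_rh = R√(Δφ²+q²Δλ²) = 8010.5 km
Excess = (8010.5 − 6099.8) / 6099.8 = 1910.7 / 6099.8 = 31.32% ≈ 31.3%

31.3%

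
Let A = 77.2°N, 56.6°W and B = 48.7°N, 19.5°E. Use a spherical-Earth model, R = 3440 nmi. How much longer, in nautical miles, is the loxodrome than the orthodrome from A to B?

Great circle: cos σ = sin φ₁ sin φ₂ + cos φ₁ cos φ₂ cos Δλ,  σ = 0.6955 rad → d_gc = 2392.6 nmi
Rhumb line: Δψ = -1.2119, q = Δφ/Δψ = 0.4104, d_rh = R√(Δφ²+q²Δλ²) = 2538.6 nmi
Excess = 2538.6 − 2392.6 = 146.0 ≈ 146 nmi

146 nmi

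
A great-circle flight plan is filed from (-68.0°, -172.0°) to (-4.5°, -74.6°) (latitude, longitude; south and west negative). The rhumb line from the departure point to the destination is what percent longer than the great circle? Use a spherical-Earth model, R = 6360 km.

6.0%

Great circle: σ = 1.5461 rad → d_gc = Rσ = 9833.5 km
Rhumb: Δφ = +1.1083, Δλ = +1.7000, Δψ = +1.5593, q = Δφ/Δψ = 0.7107 → d_rh = R√(Δφ²+q²Δλ²) = 10427.6 km
Excess = (10427.6 − 9833.5) / 9833.5 = 594.1 / 9833.5 = 6.04% ≈ 6.0%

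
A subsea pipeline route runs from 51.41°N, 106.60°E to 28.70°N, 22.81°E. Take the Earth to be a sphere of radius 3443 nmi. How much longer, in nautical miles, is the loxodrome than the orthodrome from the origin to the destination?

170 nmi

Great circle: cos σ = sin φ₁ sin φ₂ + cos φ₁ cos φ₂ cos Δλ,  σ = 1.1213 rad → d_gc = 3860.5 nmi
Rhumb line: Δψ = -0.5263, q = Δφ/Δψ = 0.7532, d_rh = R√(Δφ²+q²Δλ²) = 4030.3 nmi
Excess = 4030.3 − 3860.5 = 169.8 ≈ 170 nmi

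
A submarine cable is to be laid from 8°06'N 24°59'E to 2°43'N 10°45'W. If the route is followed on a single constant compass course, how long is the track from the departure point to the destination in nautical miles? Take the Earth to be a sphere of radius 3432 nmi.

Δψ = ln[tan(π/4+φ₂/2)/tan(π/4+φ₁/2)] = -0.0944;  Δφ = -0.0940 rad,  Δλ = -0.6237 rad
q = Δφ/Δψ = 0.9952
d = R·√(Δφ² + q²Δλ²) = 3432·0.62773 = 2154 nmi

2154 nmi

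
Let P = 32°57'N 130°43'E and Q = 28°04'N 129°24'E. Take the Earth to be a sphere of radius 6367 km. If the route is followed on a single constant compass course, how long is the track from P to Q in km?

Rhumb course C = atan2(Δλ, Δψ) with Δψ = ln[tan(π/4+φ₂/2)/tan(π/4+φ₁/2)] = -0.0990, Δλ = -0.0230 → C = 193.07°
d = R·|Δφ| / |cos C| = 6367·0.08523 / 0.97409 = 557 km

557 km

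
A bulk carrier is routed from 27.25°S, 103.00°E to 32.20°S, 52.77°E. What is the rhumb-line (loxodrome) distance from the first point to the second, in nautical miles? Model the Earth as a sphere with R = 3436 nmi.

Δψ = ln[tan(π/4+φ₂/2)/tan(π/4+φ₁/2)] = -0.0995;  Δφ = -0.0864 rad,  Δλ = -0.8767 rad
q = Δφ/Δψ = 0.8680
d = R·√(Δφ² + q²Δλ²) = 3436·0.76582 = 2631 nmi

2631 nmi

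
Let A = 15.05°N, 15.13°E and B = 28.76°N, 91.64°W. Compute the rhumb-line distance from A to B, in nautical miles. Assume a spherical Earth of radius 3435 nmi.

5977 nmi

Rhumb course C = atan2(Δλ, Δψ) with Δψ = ln[tan(π/4+φ₂/2)/tan(π/4+φ₁/2)] = +0.2587, Δλ = -1.8635 → C = 277.90°
d = R·|Δφ| / |cos C| = 3435·0.23928 / 0.13752 = 5977 nmi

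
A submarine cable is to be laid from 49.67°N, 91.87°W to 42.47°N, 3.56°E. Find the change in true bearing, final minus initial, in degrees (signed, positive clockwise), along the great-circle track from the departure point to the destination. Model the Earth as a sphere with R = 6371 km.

+76.9°

At departure: θ₁ = atan2(sin Δλ cos φ₂, cos φ₁ sin φ₂ − sin φ₁ cos φ₂ cos Δλ) = 56.27°
At arrival: θ₂ = atan2(sin Δλ cos φ₁, −cos φ₂ sin φ₁ + sin φ₂ cos φ₁ cos Δλ) = 133.14°
Δθ = θ₂ − θ₁ = +76.9°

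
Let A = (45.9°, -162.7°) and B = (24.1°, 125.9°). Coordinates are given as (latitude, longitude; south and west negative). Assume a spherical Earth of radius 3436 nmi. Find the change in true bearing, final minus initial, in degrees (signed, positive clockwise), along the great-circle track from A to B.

Initial bearing θ₁ = atan2(sin Δλ cos φ₂, cos φ₁ sin φ₂ − sin φ₁ cos φ₂ cos Δλ) = 274.96°
Final bearing θ₂ = (initial bearing from the destination back to the start) + 180° = 229.42°
Δθ = θ₂ − θ₁ = -45.5°

-45.5°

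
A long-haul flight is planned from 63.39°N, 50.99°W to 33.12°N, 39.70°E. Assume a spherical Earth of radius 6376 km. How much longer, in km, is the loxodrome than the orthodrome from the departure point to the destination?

Great circle: cos σ = sin φ₁ sin φ₂ + cos φ₁ cos φ₂ cos Δλ,  σ = 1.0656 rad → d_gc = 6794.1 km
Rhumb line: Δψ = -0.8287, q = Δφ/Δψ = 0.6376, d_rh = R√(Δφ²+q²Δλ²) = 7262.7 km
Excess = 7262.7 − 6794.1 = 468.6 ≈ 469 km

469 km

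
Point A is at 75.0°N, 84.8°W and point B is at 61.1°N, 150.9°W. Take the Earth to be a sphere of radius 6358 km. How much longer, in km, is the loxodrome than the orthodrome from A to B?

Great circle: cos σ = sin φ₁ sin φ₂ + cos φ₁ cos φ₂ cos Δλ,  σ = 0.4594 rad → d_gc = 2921.0 km
Rhumb line: Δψ = -0.6716, q = Δφ/Δψ = 0.3612, d_rh = R√(Δφ²+q²Δλ²) = 3065.9 km
Excess = 3065.9 − 2921.0 = 144.9 ≈ 145 km

145 km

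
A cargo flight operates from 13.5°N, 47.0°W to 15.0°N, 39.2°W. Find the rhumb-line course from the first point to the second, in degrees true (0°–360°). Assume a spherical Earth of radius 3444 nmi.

Δψ = ln[tan(π/4+φ₂/2)/tan(π/4+φ₁/2)] = +0.0270
Δλ = +0.1361 rad (taken the short way round)
course = atan2(Δλ, Δψ) = 78.78°

78.8°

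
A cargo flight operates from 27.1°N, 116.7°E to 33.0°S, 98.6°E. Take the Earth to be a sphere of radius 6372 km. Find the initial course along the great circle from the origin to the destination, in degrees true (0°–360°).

197.1°

θ = atan2( sin Δλ·cos φ₂ ,  cos φ₁ sin φ₂ − sin φ₁ cos φ₂ cos Δλ )
  = atan2(-0.2606, -0.8480) = 197.08°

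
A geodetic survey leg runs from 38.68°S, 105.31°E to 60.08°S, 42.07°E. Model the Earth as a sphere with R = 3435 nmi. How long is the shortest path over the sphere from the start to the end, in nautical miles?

2649 nmi

cos σ = sin φ₁ sin φ₂ + cos φ₁ cos φ₂ cos Δλ
      = sin(-38.68°)sin(-60.08°) + cos(-38.68°)cos(-60.08°)cos(-63.24°) = 0.7170
σ = 44.193° → d = Rσ = 3435·0.77131 = 2649 nmi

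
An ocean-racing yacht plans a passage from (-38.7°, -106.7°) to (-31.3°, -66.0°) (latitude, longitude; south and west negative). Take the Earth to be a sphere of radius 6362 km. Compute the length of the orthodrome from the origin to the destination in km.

Haversine: a = sin²(Δφ/2)+cos φ₁ cos φ₂ sin²(Δλ/2) = 0.08481;  σ = 2·atan2(√a,√(1−a))
σ = 33.862° → d = Rσ = 6362·0.59100 = 3760 km

3760 km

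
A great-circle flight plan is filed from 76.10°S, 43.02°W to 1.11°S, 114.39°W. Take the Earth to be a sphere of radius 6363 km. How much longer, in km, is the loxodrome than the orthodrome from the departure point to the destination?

Great circle: cos σ = sin φ₁ sin φ₂ + cos φ₁ cos φ₂ cos Δλ,  σ = 1.4751 rad → d_gc = 9386.2 km
Rhumb line: Δψ = +2.0852, q = Δφ/Δψ = 0.6277, d_rh = R√(Δφ²+q²Δλ²) = 9700.9 km
Excess = 9700.9 − 9386.2 = 314.7 ≈ 315 km

315 km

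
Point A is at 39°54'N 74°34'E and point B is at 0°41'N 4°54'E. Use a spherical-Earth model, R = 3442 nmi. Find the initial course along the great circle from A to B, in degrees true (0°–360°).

N = sin Δλ·cos φ₂ = -0.9376;  D = cos φ₁ sin φ₂ − sin φ₁ cos φ₂ cos Δλ = -0.2137
initial course = atan2(N, D) = 257.16°

257.2°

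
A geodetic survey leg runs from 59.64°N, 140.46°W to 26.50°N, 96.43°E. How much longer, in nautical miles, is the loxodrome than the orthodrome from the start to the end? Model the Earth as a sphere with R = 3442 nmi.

627 nmi

Great circle: cos σ = sin φ₁ sin φ₂ + cos φ₁ cos φ₂ cos Δλ,  σ = 1.4324 rad → d_gc = 4930.4 nmi
Rhumb line: Δψ = -0.8245, q = Δφ/Δψ = 0.7015, d_rh = R√(Δφ²+q²Δλ²) = 5557.0 nmi
Excess = 5557.0 − 4930.4 = 626.6 ≈ 627 nmi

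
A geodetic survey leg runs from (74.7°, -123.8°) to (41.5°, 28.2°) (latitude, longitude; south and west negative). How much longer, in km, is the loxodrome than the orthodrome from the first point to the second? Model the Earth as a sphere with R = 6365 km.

1965 km

Great circle: cos σ = sin φ₁ sin φ₂ + cos φ₁ cos φ₂ cos Δλ,  σ = 1.0876 rad → d_gc = 6922.4 km
Rhumb line: Δψ = -1.2101, q = Δφ/Δψ = 0.4789, d_rh = R√(Δφ²+q²Δλ²) = 8887.2 km
Excess = 8887.2 − 6922.4 = 1964.8 ≈ 1965 km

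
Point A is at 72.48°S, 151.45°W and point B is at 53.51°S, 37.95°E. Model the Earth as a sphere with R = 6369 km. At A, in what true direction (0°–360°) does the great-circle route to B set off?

186.9°

N = sin Δλ·cos φ₂ = -0.0971;  D = cos φ₁ sin φ₂ − sin φ₁ cos φ₂ cos Δλ = -0.8015
initial course = atan2(N, D) = 186.91°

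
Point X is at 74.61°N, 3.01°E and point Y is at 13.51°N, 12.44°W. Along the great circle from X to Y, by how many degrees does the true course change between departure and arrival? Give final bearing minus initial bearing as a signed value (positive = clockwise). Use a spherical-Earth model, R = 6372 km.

-12.5°

At departure: θ₁ = atan2(sin Δλ cos φ₂, cos φ₁ sin φ₂ − sin φ₁ cos φ₂ cos Δλ) = 197.11°
At arrival: θ₂ = atan2(sin Δλ cos φ₁, −cos φ₂ sin φ₁ + sin φ₂ cos φ₁ cos Δλ) = 184.61°
Δθ = θ₂ − θ₁ = -12.5°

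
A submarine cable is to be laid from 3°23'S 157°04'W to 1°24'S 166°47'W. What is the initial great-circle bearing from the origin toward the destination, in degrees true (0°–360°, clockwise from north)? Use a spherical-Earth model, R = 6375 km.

θ = atan2( sin Δλ·cos φ₂ ,  cos φ₁ sin φ₂ − sin φ₁ cos φ₂ cos Δλ )
  = atan2(-0.1687, +0.0338) = 281.32°

281.3°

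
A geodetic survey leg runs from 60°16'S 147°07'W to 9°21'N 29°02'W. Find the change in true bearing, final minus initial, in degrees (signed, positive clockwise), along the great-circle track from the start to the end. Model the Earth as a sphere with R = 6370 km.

At departure: θ₁ = atan2(sin Δλ cos φ₂, cos φ₁ sin φ₂ − sin φ₁ cos φ₂ cos Δλ) = 110.34°
At arrival: θ₂ = atan2(sin Δλ cos φ₁, −cos φ₂ sin φ₁ + sin φ₂ cos φ₁ cos Δλ) = 28.12°
Δθ = θ₂ − θ₁ = -82.2°

-82.2°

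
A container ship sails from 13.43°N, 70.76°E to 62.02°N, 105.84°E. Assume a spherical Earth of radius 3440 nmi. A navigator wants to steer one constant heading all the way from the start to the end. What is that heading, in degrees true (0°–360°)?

28.0°

Meridional parts: M(φ₁)=+0.2366, M(φ₂)=+1.3897 → ΔM = +1.1532;  Δλ = +0.6123 rad
tan C = Δλ / ΔM = +0.5309 → C = 27.97°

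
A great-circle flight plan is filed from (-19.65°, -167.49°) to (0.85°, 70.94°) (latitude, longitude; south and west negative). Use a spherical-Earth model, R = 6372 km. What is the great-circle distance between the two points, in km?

cos σ = sin φ₁ sin φ₂ + cos φ₁ cos φ₂ cos Δλ
      = sin(-19.65°)sin(0.85°) + cos(-19.65°)cos(0.85°)cos(-121.57°) = -0.4980
σ = 119.867° → d = Rσ = 6372·2.09207 = 13331 km

13331 km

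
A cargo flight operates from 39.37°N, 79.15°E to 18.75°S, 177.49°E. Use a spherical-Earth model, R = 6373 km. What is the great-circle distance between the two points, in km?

Haversine: a = sin²(Δφ/2)+cos φ₁ cos φ₂ sin²(Δλ/2) = 0.65504;  σ = 2·atan2(√a,√(1−a))
σ = 108.064° → d = Rσ = 6373·1.88607 = 12020 km

12020 km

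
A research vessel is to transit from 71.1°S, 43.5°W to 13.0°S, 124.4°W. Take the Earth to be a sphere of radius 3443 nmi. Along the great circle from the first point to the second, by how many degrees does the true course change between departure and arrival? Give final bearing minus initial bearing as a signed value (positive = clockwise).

+66.3°

At departure: θ₁ = atan2(sin Δλ cos φ₂, cos φ₁ sin φ₂ − sin φ₁ cos φ₂ cos Δλ) = 274.33°
At arrival: θ₂ = atan2(sin Δλ cos φ₁, −cos φ₂ sin φ₁ + sin φ₂ cos φ₁ cos Δλ) = 340.64°
Δθ = θ₂ − θ₁ = +66.3°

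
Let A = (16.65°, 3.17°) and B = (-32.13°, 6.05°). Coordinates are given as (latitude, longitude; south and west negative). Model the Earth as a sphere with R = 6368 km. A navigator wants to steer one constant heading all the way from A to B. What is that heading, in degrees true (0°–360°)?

176.8°

Δψ = ln[tan(π/4+φ₂/2)/tan(π/4+φ₁/2)] = -0.8875
Δλ = +0.0503 rad (taken the short way round)
course = atan2(Δλ, Δψ) = 176.76°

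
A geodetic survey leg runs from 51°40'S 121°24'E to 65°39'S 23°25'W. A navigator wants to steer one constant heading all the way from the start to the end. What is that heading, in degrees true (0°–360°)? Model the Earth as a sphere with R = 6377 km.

259.3°

Meridional parts: M(φ₁)=-1.0567, M(φ₂)=-1.5336 → ΔM = -0.4769;  Δλ = -2.5275 rad
tan C = Δλ / ΔM = +5.3001 → C = 259.32°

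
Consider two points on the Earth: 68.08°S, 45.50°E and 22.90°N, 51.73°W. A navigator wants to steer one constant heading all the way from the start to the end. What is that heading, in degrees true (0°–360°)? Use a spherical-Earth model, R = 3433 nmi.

Δψ = ln[tan(π/4+φ₂/2)/tan(π/4+φ₁/2)] = +2.0524
Δλ = -1.6970 rad (taken the short way round)
course = atan2(Δλ, Δψ) = 320.42°

320.4°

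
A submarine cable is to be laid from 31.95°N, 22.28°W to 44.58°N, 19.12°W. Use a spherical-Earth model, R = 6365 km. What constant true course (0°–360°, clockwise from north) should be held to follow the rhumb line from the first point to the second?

11.1°

Δψ = ln[tan(π/4+φ₂/2)/tan(π/4+φ₁/2)] = +0.2820
Δλ = +0.0552 rad (taken the short way round)
course = atan2(Δλ, Δψ) = 11.06°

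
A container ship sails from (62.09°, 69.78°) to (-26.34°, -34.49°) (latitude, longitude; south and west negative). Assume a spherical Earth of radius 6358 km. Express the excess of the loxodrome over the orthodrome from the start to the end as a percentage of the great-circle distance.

3.1%

Great circle: σ = 2.0892 rad → d_gc = Rσ = 13283.1 km
Rhumb: Δφ = -1.5434, Δλ = -1.8199, Δψ = -1.8692, q = Δφ/Δψ = 0.8257 → d_rh = R√(Δφ²+q²Δλ²) = 13695.7 km
Excess = (13695.7 − 13283.1) / 13283.1 = 412.6 / 13283.1 = 3.11% ≈ 3.1%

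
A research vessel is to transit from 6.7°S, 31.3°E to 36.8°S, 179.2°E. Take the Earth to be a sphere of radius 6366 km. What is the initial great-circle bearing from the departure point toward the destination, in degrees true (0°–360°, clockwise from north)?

θ = atan2( sin Δλ·cos φ₂ ,  cos φ₁ sin φ₂ − sin φ₁ cos φ₂ cos Δλ )
  = atan2(+0.4255, -0.6741) = 147.74°

147.7°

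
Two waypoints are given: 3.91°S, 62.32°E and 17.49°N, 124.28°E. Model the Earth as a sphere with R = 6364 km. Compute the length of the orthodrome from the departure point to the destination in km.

Haversine: a = sin²(Δφ/2)+cos φ₁ cos φ₂ sin²(Δλ/2) = 0.28659;  σ = 2·atan2(√a,√(1−a))
σ = 64.734° → d = Rσ = 6364·1.12982 = 7190 km

7190 km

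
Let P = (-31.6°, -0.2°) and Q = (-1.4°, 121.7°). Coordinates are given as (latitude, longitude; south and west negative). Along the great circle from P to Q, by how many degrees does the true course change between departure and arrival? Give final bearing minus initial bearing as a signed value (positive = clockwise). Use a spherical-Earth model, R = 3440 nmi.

Initial bearing θ₁ = atan2(sin Δλ cos φ₂, cos φ₁ sin φ₂ − sin φ₁ cos φ₂ cos Δλ) = 109.32°
Final bearing θ₂ = (initial bearing from the destination back to the start) + 180° = 53.51°
Δθ = θ₂ − θ₁ = -55.8°

-55.8°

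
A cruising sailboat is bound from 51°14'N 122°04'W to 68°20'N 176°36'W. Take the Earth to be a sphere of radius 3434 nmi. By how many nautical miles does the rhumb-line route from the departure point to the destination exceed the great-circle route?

54 nmi

Great circle: cos σ = sin φ₁ sin φ₂ + cos φ₁ cos φ₂ cos Δλ,  σ = 0.5380 rad → d_gc = 1847.4 nmi
Rhumb line: Δψ = +0.6090, q = Δφ/Δψ = 0.4901, d_rh = R√(Δφ²+q²Δλ²) = 1901.6 nmi
Excess = 1901.6 − 1847.4 = 54.2 ≈ 54 nmi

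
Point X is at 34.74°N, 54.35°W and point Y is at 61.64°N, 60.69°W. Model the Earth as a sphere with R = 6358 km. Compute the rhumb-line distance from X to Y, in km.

Δψ = ln[tan(π/4+φ₂/2)/tan(π/4+φ₁/2)] = +0.7284;  Δφ = +0.4695 rad,  Δλ = -0.1107 rad
q = Δφ/Δψ = 0.6446
d = R·√(Δφ² + q²Δλ²) = 6358·0.47488 = 3019 km

3019 km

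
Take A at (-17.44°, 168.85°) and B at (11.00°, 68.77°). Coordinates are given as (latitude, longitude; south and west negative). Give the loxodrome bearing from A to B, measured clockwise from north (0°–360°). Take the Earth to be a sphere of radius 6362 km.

Meridional parts: M(φ₁)=-0.3092, M(φ₂)=+0.1932 → ΔM = +0.5024;  Δλ = -1.7467 rad
tan C = Δλ / ΔM = -3.4769 → C = 286.05°

286.0°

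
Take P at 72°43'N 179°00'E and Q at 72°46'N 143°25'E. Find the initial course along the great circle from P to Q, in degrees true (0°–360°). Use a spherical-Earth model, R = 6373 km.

287.3°

θ = atan2( sin Δλ·cos φ₂ ,  cos φ₁ sin φ₂ − sin φ₁ cos φ₂ cos Δλ )
  = atan2(-0.1724, +0.0537) = 287.30°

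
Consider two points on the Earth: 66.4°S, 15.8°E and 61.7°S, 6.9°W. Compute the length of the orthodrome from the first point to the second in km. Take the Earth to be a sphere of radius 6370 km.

Haversine: a = sin²(Δφ/2)+cos φ₁ cos φ₂ sin²(Δλ/2) = 0.00903;  σ = 2·atan2(√a,√(1−a))
σ = 10.907° → d = Rσ = 6370·0.19037 = 1213 km

1213 km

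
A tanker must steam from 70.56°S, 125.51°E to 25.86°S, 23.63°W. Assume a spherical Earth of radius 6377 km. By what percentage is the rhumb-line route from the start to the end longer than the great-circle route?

Great circle: σ = 1.4160 rad → d_gc = Rσ = 9029.6 km
Rhumb: Δφ = +0.7802, Δλ = -2.6030, Δψ = +1.2969, q = Δφ/Δψ = 0.6016 → d_rh = R√(Δφ²+q²Δλ²) = 11156.3 km
Excess = (11156.3 − 9029.6) / 9029.6 = 2126.7 / 9029.6 = 23.553% ≈ 23.6%

23.6%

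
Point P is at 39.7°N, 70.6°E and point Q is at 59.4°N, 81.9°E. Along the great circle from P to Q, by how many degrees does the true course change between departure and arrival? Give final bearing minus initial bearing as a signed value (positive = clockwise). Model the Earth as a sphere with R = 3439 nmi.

+8.7°

At departure: θ₁ = atan2(sin Δλ cos φ₂, cos φ₁ sin φ₂ − sin φ₁ cos φ₂ cos Δλ) = 16.20°
At arrival: θ₂ = atan2(sin Δλ cos φ₁, −cos φ₂ sin φ₁ + sin φ₂ cos φ₁ cos Δλ) = 24.94°
Δθ = θ₂ − θ₁ = +8.7°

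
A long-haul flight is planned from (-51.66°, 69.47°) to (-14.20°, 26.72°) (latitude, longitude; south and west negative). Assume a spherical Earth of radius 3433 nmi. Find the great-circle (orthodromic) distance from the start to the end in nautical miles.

3035 nmi

cos σ = sin φ₁ sin φ₂ + cos φ₁ cos φ₂ cos Δλ
      = sin(-51.66°)sin(-14.20°) + cos(-51.66°)cos(-14.20°)cos(-42.75°) = 0.6340
σ = 50.654° → d = Rσ = 3433·0.88407 = 3035 nmi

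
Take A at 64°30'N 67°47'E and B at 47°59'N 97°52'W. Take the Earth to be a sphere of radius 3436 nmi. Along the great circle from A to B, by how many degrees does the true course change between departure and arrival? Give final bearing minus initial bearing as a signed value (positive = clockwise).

-163.0°

Initial bearing θ₁ = atan2(sin Δλ cos φ₂, cos φ₁ sin φ₂ − sin φ₁ cos φ₂ cos Δλ) = 349.61°
Final bearing θ₂ = (initial bearing from the destination back to the start) + 180° = 186.66°
Δθ = θ₂ − θ₁ = -163.0°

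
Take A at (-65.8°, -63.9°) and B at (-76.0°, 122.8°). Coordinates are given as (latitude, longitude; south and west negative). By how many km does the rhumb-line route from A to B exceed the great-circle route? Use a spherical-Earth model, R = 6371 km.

Great circle: cos σ = sin φ₁ sin φ₂ + cos φ₁ cos φ₂ cos Δλ,  σ = 0.6656 rad → d_gc = 4240.7 km
Rhumb line: Δψ = -0.5573, q = Δφ/Δψ = 0.3194, d_rh = R√(Δφ²+q²Δλ²) = 6259.0 km
Excess = 6259.0 − 4240.7 = 2018.3 ≈ 2018 km

2018 km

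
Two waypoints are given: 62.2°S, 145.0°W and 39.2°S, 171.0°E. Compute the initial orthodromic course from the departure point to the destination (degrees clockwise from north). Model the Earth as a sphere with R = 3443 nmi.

θ = atan2( sin Δλ·cos φ₂ ,  cos φ₁ sin φ₂ − sin φ₁ cos φ₂ cos Δλ )
  = atan2(-0.5383, +0.1983) = 290.23°

290.2°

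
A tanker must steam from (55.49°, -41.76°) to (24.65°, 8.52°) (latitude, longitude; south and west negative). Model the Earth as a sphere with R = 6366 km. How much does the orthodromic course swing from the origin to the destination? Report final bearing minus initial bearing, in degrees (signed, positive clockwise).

+34.8°

Initial bearing θ₁ = atan2(sin Δλ cos φ₂, cos φ₁ sin φ₂ − sin φ₁ cos φ₂ cos Δλ) = 109.12°
Final bearing θ₂ = (initial bearing from the destination back to the start) + 180° = 143.92°
Δθ = θ₂ − θ₁ = +34.8°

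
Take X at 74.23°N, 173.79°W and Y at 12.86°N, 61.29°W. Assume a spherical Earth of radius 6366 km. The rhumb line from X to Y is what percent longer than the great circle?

10.4%

Great circle: σ = 1.4578 rad → d_gc = Rσ = 9280.1 km
Rhumb: Δφ = -1.0711, Δλ = +1.9635, Δψ = -1.7506, q = Δφ/Δψ = 0.6119 → d_rh = R√(Δφ²+q²Δλ²) = 10246.3 km
Excess = (10246.3 − 9280.1) / 9280.1 = 966.2 / 9280.1 = 10.41% ≈ 10.4%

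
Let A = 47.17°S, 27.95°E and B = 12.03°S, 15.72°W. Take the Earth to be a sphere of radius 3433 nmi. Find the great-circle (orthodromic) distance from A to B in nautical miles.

cos σ = sin φ₁ sin φ₂ + cos φ₁ cos φ₂ cos Δλ
      = sin(-47.17°)sin(-12.03°) + cos(-47.17°)cos(-12.03°)cos(-43.67°) = 0.6338
σ = 50.670° → d = Rσ = 3433·0.88435 = 3036 nmi

3036 nmi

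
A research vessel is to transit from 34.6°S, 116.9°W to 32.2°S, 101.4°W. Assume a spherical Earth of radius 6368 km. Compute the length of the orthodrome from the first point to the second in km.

cos σ = sin φ₁ sin φ₂ + cos φ₁ cos φ₂ cos Δλ
      = sin(-34.60°)sin(-32.20°) + cos(-34.60°)cos(-32.20°)cos(15.50°) = 0.9738
σ = 13.147° → d = Rσ = 6368·0.22946 = 1461 km

1461 km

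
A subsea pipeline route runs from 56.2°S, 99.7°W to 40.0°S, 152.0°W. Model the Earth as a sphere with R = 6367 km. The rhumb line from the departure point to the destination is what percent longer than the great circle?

Great circle: σ = 0.6522 rad → d_gc = Rσ = 4152.6 km
Rhumb: Δφ = +0.2827, Δλ = -0.9128, Δψ = +0.4284, q = Δφ/Δψ = 0.6600 → d_rh = R√(Δφ²+q²Δλ²) = 4237.2 km
Excess = (4237.2 − 4152.6) / 4152.6 = 84.6 / 4152.6 = 2.04% ≈ 2.0%

2.0%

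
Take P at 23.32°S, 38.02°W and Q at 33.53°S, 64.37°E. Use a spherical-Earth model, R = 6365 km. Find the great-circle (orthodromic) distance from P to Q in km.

9652 km

Haversine: a = sin²(Δφ/2)+cos φ₁ cos φ₂ sin²(Δλ/2) = 0.47279;  σ = 2·atan2(√a,√(1−a))
σ = 86.881° → d = Rσ = 6365·1.51635 = 9652 km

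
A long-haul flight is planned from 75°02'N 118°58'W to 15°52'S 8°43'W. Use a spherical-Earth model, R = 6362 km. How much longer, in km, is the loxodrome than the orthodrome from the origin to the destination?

867 km

Great circle: cos σ = sin φ₁ sin φ₂ + cos φ₁ cos φ₂ cos Δλ,  σ = 1.9285 rad → d_gc = 12269.00 km
Rhumb line: Δψ = -2.3104, q = Δφ/Δψ = 0.6867, d_rh = R√(Δφ²+q²Δλ²) = 13135.55 km
Excess = 13135.55 − 12269.00 = 866.55 ≈ 867 km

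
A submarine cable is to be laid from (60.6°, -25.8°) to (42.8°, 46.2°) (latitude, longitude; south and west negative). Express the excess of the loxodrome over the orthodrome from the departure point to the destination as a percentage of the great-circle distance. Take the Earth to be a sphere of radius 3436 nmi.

Great circle: σ = 0.7908 rad → d_gc = Rσ = 2717.3 nmi
Rhumb: Δφ = -0.3107, Δλ = +1.2566, Δψ = -0.5100, q = Δφ/Δψ = 0.6091 → d_rh = R√(Δφ²+q²Δλ²) = 2838.5 nmi
Excess = (2838.5 − 2717.3) / 2717.3 = 121.2 / 2717.3 = 4.46% ≈ 4.5%

4.5%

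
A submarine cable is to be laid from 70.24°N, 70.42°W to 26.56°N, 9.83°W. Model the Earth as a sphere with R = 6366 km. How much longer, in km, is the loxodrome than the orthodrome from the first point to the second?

Great circle: cos σ = sin φ₁ sin φ₂ + cos φ₁ cos φ₂ cos Δλ,  σ = 0.9651 rad → d_gc = 6144.1 km
Rhumb line: Δψ = -1.2666, q = Δφ/Δψ = 0.6019, d_rh = R√(Δφ²+q²Δλ²) = 6322.3 km
Excess = 6322.3 − 6144.1 = 178.2 ≈ 178 km

178 km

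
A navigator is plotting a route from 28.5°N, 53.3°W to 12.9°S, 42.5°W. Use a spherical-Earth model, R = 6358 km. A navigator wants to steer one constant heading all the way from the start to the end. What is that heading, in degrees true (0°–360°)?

165.8°

Meridional parts: M(φ₁)=+0.5193, M(φ₂)=-0.2271 → ΔM = -0.7464;  Δλ = +0.1885 rad
tan C = Δλ / ΔM = -0.2525 → C = 165.83°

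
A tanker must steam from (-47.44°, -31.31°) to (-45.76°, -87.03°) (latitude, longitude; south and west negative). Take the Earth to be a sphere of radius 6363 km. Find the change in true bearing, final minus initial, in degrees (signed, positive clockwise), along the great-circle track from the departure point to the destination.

Initial bearing θ₁ = atan2(sin Δλ cos φ₂, cos φ₁ sin φ₂ − sin φ₁ cos φ₂ cos Δλ) = 251.30°
Final bearing θ₂ = (initial bearing from the destination back to the start) + 180° = 293.32°
Δθ = θ₂ − θ₁ = +42.0°

+42.0°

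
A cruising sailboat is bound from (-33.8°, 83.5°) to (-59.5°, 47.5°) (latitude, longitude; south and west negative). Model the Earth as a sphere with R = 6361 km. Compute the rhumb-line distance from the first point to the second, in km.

3906 km

Δψ = ln[tan(π/4+φ₂/2)/tan(π/4+φ₁/2)] = -0.6722;  Δφ = -0.4485 rad,  Δλ = -0.6283 rad
q = Δφ/Δψ = 0.6673
d = R·√(Δφ² + q²Δλ²) = 6361·0.61400 = 3906 km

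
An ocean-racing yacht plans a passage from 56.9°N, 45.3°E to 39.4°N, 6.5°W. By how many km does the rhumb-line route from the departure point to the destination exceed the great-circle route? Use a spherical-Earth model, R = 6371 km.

Great circle: cos σ = sin φ₁ sin φ₂ + cos φ₁ cos φ₂ cos Δλ,  σ = 0.6556 rad → d_gc = 4176.8 km
Rhumb line: Δψ = -0.4642, q = Δφ/Δψ = 0.6580, d_rh = R√(Δφ²+q²Δλ²) = 4260.4 km
Excess = 4260.4 − 4176.8 = 83.6 ≈ 84 km

84 km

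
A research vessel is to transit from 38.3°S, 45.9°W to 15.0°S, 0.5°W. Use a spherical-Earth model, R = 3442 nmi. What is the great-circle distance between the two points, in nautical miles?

cos σ = sin φ₁ sin φ₂ + cos φ₁ cos φ₂ cos Δλ
      = sin(-38.30°)sin(-15.00°) + cos(-38.30°)cos(-15.00°)cos(45.40°) = 0.6927
σ = 46.158° → d = Rσ = 3442·0.80562 = 2773 nmi

2773 nmi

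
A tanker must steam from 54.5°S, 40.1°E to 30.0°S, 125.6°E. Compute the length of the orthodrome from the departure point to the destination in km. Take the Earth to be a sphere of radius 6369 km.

7056 km

cos σ = sin φ₁ sin φ₂ + cos φ₁ cos φ₂ cos Δλ
      = sin(-54.50°)sin(-30.00°) + cos(-54.50°)cos(-30.00°)cos(85.50°) = 0.4465
σ = 63.480° → d = Rσ = 6369·1.10793 = 7056 km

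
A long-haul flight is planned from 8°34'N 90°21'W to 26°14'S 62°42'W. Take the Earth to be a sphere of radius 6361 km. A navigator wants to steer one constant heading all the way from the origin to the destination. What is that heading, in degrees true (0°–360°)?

Δψ = ln[tan(π/4+φ₂/2)/tan(π/4+φ₁/2)] = -0.6248
Δλ = +0.4826 rad (taken the short way round)
course = atan2(Δλ, Δψ) = 142.32°

142.3°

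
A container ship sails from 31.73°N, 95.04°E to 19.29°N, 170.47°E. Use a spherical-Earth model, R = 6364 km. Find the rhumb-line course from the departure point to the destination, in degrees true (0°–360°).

Meridional parts: M(φ₁)=+0.5845, M(φ₂)=+0.3432 → ΔM = -0.2413;  Δλ = +1.3165 rad
tan C = Δλ / ΔM = -5.4567 → C = 100.38°

100.4°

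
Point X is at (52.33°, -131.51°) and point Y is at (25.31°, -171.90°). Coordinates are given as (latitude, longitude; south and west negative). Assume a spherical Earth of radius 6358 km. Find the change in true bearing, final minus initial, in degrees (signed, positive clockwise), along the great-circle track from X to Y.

At departure: θ₁ = atan2(sin Δλ cos φ₂, cos φ₁ sin φ₂ − sin φ₁ cos φ₂ cos Δλ) = 244.15°
At arrival: θ₂ = atan2(sin Δλ cos φ₁, −cos φ₂ sin φ₁ + sin φ₂ cos φ₁ cos Δλ) = 217.47°
Δθ = θ₂ − θ₁ = -26.7°

-26.7°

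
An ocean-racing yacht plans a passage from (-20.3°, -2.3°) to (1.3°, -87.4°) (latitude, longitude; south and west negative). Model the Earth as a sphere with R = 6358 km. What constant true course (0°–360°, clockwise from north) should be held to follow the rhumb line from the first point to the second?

284.5°

Δψ = ln[tan(π/4+φ₂/2)/tan(π/4+φ₁/2)] = +0.3846
Δλ = -1.4853 rad (taken the short way round)
course = atan2(Δλ, Δψ) = 284.52°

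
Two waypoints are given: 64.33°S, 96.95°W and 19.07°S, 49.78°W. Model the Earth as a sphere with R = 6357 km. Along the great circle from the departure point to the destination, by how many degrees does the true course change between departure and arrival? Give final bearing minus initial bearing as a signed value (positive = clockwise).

-34.9°

At departure: θ₁ = atan2(sin Δλ cos φ₂, cos φ₁ sin φ₂ − sin φ₁ cos φ₂ cos Δλ) = 57.74°
At arrival: θ₂ = atan2(sin Δλ cos φ₁, −cos φ₂ sin φ₁ + sin φ₂ cos φ₁ cos Δλ) = 22.80°
Δθ = θ₂ − θ₁ = -34.9°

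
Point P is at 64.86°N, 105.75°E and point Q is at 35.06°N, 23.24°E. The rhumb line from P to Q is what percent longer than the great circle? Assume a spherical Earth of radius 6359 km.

5.8%

Great circle: σ = 0.9699 rad → d_gc = Rσ = 6167.8 km
Rhumb: Δφ = -0.5201, Δλ = -1.4401, Δψ = -0.8466, q = Δφ/Δψ = 0.6144 → d_rh = R√(Δφ²+q²Δλ²) = 6526.2 km
Excess = (6526.2 − 6167.8) / 6167.8 = 358.4 / 6167.8 = 5.81% ≈ 5.8%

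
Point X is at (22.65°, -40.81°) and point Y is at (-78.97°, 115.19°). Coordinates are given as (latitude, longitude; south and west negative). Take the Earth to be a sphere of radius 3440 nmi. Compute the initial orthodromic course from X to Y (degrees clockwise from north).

N = sin Δλ·cos φ₂ = +0.0778;  D = cos φ₁ sin φ₂ − sin φ₁ cos φ₂ cos Δλ = -0.8385
initial course = atan2(N, D) = 174.70°

174.7°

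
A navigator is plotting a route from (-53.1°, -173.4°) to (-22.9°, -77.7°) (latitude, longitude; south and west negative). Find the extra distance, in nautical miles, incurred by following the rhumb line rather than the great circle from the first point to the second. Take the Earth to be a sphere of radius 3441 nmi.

255 nmi

Great circle: cos σ = sin φ₁ sin φ₂ + cos φ₁ cos φ₂ cos Δλ,  σ = 1.3117 rad → d_gc = 4513.4 nmi
Rhumb line: Δψ = +0.6870, q = Δφ/Δψ = 0.7673, d_rh = R√(Δφ²+q²Δλ²) = 4768.2 nmi
Excess = 4768.2 − 4513.4 = 254.8 ≈ 255 nmi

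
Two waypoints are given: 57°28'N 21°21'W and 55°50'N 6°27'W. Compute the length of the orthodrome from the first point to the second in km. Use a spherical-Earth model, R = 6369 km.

cos σ = sin φ₁ sin φ₂ + cos φ₁ cos φ₂ cos Δλ
      = sin(57.47°)sin(55.83°) + cos(57.47°)cos(55.83°)cos(14.90°) = 0.9894
σ = 8.335° → d = Rσ = 6369·0.14547 = 926 km

926 km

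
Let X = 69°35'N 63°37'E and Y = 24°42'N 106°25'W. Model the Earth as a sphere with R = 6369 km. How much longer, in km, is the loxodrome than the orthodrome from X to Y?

Great circle: cos σ = sin φ₁ sin φ₂ + cos φ₁ cos φ₂ cos Δλ,  σ = 1.4912 rad → d_gc = 9497.7 km
Rhumb line: Δψ = -1.2693, q = Δφ/Δψ = 0.6172, d_rh = R√(Δφ²+q²Δλ²) = 12687.5 km
Excess = 12687.5 − 9497.7 = 3189.8 ≈ 3190 km

3190 km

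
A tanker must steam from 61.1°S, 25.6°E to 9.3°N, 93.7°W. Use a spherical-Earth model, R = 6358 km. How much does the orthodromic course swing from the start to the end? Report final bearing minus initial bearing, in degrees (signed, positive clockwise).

+84.8°

At departure: θ₁ = atan2(sin Δλ cos φ₂, cos φ₁ sin φ₂ − sin φ₁ cos φ₂ cos Δλ) = 248.17°
At arrival: θ₂ = atan2(sin Δλ cos φ₁, −cos φ₂ sin φ₁ + sin φ₂ cos φ₁ cos Δλ) = 332.96°
Δθ = θ₂ − θ₁ = +84.8°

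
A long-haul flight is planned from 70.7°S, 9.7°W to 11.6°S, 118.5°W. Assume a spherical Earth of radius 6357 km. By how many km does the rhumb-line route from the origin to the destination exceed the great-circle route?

857 km

Great circle: cos σ = sin φ₁ sin φ₂ + cos φ₁ cos φ₂ cos Δλ,  σ = 1.4853 rad → d_gc = 9441.7 km
Rhumb line: Δψ = +1.5679, q = Δφ/Δψ = 0.6579, d_rh = R√(Δφ²+q²Δλ²) = 10298.8 km
Excess = 10298.8 − 9441.7 = 857.1 ≈ 857 km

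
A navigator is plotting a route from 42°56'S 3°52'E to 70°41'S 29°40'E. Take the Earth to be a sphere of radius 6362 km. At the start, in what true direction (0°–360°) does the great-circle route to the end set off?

N = sin Δλ·cos φ₂ = +0.1440;  D = cos φ₁ sin φ₂ − sin φ₁ cos φ₂ cos Δλ = -0.4881
initial course = atan2(N, D) = 163.57°

163.6°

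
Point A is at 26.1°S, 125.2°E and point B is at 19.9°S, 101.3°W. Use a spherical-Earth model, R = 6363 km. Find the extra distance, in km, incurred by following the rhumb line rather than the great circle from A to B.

Great circle: cos σ = sin φ₁ sin φ₂ + cos φ₁ cos φ₂ cos Δλ,  σ = 2.0170 rad → d_gc = 12833.9 km
Rhumb line: Δψ = +0.1176, q = Δφ/Δψ = 0.9199, d_rh = R√(Δφ²+q²Δλ²) = 13655.6 km
Excess = 13655.6 − 12833.9 = 821.7 ≈ 822 km

822 km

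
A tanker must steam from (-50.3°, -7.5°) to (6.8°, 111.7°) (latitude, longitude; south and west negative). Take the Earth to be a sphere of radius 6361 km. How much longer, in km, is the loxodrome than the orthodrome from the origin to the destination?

598 km

Great circle: cos σ = sin φ₁ sin φ₂ + cos φ₁ cos φ₂ cos Δλ,  σ = 1.9829 rad → d_gc = 12613.2 km
Rhumb line: Δψ = +1.1378, q = Δφ/Δψ = 0.8759, d_rh = R√(Δφ²+q²Δλ²) = 13211.3 km
Excess = 13211.3 − 12613.2 = 598.1 ≈ 598 km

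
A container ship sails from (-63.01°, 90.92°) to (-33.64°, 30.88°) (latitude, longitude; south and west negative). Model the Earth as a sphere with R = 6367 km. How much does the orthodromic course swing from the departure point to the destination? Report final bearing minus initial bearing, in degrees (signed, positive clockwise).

+48.1°

At departure: θ₁ = atan2(sin Δλ cos φ₂, cos φ₁ sin φ₂ − sin φ₁ cos φ₂ cos Δλ) = 279.37°
At arrival: θ₂ = atan2(sin Δλ cos φ₁, −cos φ₂ sin φ₁ + sin φ₂ cos φ₁ cos Δλ) = 327.46°
Δθ = θ₂ − θ₁ = +48.1°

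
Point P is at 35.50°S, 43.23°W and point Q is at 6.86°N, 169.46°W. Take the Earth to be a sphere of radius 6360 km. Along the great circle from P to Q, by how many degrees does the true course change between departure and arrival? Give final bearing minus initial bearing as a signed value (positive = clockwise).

Initial bearing θ₁ = atan2(sin Δλ cos φ₂, cos φ₁ sin φ₂ − sin φ₁ cos φ₂ cos Δλ) = 253.09°
Final bearing θ₂ = (initial bearing from the destination back to the start) + 180° = 308.32°
Δθ = θ₂ − θ₁ = +55.2°

+55.2°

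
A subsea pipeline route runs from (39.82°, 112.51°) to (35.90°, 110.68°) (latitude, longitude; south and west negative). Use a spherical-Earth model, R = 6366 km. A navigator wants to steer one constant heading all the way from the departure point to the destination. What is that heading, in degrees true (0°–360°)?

200.2°

Meridional parts: M(φ₁)=+0.7588, M(φ₂)=+0.6721 → ΔM = -0.0867;  Δλ = -0.0319 rad
tan C = Δλ / ΔM = +0.3684 → C = 200.22°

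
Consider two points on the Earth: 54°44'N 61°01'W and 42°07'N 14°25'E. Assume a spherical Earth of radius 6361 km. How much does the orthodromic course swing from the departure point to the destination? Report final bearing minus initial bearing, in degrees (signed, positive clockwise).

+60.4°

Initial bearing θ₁ = atan2(sin Δλ cos φ₂, cos φ₁ sin φ₂ − sin φ₁ cos φ₂ cos Δλ) = 71.88°
Final bearing θ₂ = (initial bearing from the destination back to the start) + 180° = 132.29°
Δθ = θ₂ − θ₁ = +60.4°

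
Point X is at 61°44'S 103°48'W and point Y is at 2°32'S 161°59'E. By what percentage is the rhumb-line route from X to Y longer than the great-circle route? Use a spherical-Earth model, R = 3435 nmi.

4.6%

Great circle: σ = 1.5667 rad → d_gc = Rσ = 5381.5 nmi
Rhumb: Δφ = +1.0332, Δλ = -1.6444, Δψ = +1.3349, q = Δφ/Δψ = 0.7740 → d_rh = R√(Δφ²+q²Δλ²) = 5631.3 nmi
Excess = (5631.3 − 5381.5) / 5381.5 = 249.8 / 5381.5 = 4.64% ≈ 4.6%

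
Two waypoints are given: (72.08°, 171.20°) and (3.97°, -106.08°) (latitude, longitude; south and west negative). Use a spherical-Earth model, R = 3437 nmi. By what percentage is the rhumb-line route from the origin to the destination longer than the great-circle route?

Great circle: σ = 1.4658 rad → d_gc = Rσ = 5038.1 nmi
Rhumb: Δφ = -1.1887, Δλ = +1.4437, Δψ = -1.7779, q = Δφ/Δψ = 0.6686 → d_rh = R√(Δφ²+q²Δλ²) = 5263.1 nmi
Excess = (5263.1 − 5038.1) / 5038.1 = 225.0 / 5038.1 = 4.47% ≈ 4.5%

4.5%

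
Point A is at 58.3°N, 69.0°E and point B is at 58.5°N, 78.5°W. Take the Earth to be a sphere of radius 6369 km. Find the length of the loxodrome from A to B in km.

8591 km

Δψ = ln[tan(π/4+φ₂/2)/tan(π/4+φ₁/2)] = +0.0067;  Δφ = +0.0035 rad,  Δλ = -2.5744 rad
q = Δφ/Δψ = 0.5240
d = R·√(Δφ² + q²Δλ²) = 6369·1.34893 = 8591 km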